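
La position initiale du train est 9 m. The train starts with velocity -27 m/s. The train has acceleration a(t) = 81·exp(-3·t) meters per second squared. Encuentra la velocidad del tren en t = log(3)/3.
Debemos encontrar la antiderivada de nuestra ecuación de la aceleración a(t) = 81·exp(-3·t) 1 vez. La antiderivada de la aceleración es la velocidad. Usando v(0) = -27, obtenemos v(t) = -27·exp(-3·t). Usando v(t) = -27·exp(-3·t) y sustituyendo t = log(3)/3, encontramos v = -9.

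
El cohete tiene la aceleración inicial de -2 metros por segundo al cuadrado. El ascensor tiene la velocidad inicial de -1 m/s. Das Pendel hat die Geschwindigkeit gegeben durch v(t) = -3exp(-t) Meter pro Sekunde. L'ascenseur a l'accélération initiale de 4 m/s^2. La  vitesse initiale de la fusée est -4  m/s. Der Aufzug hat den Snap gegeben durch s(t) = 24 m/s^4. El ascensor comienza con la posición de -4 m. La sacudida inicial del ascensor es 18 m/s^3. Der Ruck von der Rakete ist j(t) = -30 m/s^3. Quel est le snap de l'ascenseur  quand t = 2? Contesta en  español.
Usando s(t) = 24 y sustituyendo t = 2, encontramos s = 24.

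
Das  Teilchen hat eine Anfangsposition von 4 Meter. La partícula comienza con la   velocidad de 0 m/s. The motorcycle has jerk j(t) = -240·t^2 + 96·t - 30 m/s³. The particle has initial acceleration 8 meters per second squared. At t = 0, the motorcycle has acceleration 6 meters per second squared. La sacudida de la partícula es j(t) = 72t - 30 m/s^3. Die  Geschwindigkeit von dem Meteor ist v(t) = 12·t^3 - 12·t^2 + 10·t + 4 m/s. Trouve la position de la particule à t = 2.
Nous devons trouver la primitive de notre équation du jerk j(t) = 72·t - 30 3 fois. L'intégrale du jerk, avec a(0) = 8, donne l'accélération: a(t) = 36·t^2 - 30·t + 8. En intégrant l'accélération et en utilisant la condition initiale v(0) = 0, nous obtenons v(t) = t·(12·t^2 - 15·t + 8). La primitive de la vitesse est la position. En utilisant x(0) = 4, nous obtenons x(t) = 3·t^4 - 5·t^3 + 4·t^2 + 4. Nous avons la position x(t) = 3·t^4 - 5·t^3 + 4·t^2 + 4. En substituant t = 2: x(2) = 28.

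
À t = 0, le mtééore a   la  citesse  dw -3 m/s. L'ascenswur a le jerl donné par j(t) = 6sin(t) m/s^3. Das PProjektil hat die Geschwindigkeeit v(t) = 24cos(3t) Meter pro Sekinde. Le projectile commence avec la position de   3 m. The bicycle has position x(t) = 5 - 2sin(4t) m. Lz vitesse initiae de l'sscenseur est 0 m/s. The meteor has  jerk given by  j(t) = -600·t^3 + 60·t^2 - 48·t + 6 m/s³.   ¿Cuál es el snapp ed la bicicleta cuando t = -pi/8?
Partiendo de la posición x(t) = 5 - 2·sin(4·t), tomamos 4 derivadas. La derivada de la posición da la velocidad: v(t) = -8·cos(4·t). Tomando d/dt de v(t), encontramos a(t) = 32·sin(4·t). Tomando d/dt de a(t), encontramos j(t) = 128·cos(4·t). Derivando la sacudida, obtenemos el snap: s(t) = -512·sin(4·t). De la ecuación del snap s(t) = -512·sin(4·t), sustituimos t = -pi/8 para obtener s = 512.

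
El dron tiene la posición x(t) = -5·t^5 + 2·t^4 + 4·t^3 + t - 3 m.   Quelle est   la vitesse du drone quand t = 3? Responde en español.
Para resolver esto, necesitamos tomar 1 derivada de nuestra ecuación de la posición x(t) = -5·t^5 + 2·t^4 + 4·t^3 + t - 3. La derivada de la posición da la velocidad: v(t) = -25·t^4 + 8·t^3 + 12·t^2 + 1. Usando v(t) = -25·t^4 + 8·t^3 + 12·t^2 + 1 y sustituyendo t = 3, encontramos v = -1700.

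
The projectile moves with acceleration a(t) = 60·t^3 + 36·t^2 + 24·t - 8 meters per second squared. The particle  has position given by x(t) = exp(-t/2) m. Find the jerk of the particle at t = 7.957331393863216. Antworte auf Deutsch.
Ausgehend von der Position x(t) = exp(-t/2), nehmen wir 3 Ableitungen. Die Ableitung von der Position ergibt die Geschwindigkeit: v(t) = -exp(-t/2)/2. Die Ableitung von der Geschwindigkeit ergibt die Beschleunigung: a(t) = exp(-t/2)/4. Durch Ableiten von der Beschleunigung erhalten wir den Ruck: j(t) = -exp(-t/2)/8. Mit j(t) = -exp(-t/2)/8 und Einsetzen von t = 7.957331393863216, finden wir j = -0.00233882353558283.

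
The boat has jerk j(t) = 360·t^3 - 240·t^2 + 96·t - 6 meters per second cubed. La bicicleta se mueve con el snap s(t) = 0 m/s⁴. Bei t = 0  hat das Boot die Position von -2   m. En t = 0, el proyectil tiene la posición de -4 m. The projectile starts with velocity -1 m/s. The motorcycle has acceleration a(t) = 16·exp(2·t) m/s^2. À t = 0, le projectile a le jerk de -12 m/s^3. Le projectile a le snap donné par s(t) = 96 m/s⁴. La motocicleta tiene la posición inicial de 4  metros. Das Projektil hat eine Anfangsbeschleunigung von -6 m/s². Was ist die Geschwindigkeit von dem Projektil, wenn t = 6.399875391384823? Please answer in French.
En partant du snap s(t) = 96, nous prenons 3 primitives. En intégrant le snap et en utilisant la condition initiale j(0) = -12, nous obtenons j(t) = 96·t - 12. La primitive du jerk est l'accélération. En utilisant a(0) = -6, nous obtenons a(t) = 48·t^2 - 12·t - 6. En intégrant l'accélération et en utilisant la condition initiale v(0) = -1, nous obtenons v(t) = 16·t^3 - 6·t^2 - 6·t - 1. De l'équation de la vitesse v(t) = 16·t^3 - 6·t^2 - 6·t - 1, nous substituons t = 6.399875391384823 pour obtenir v = 3908.90933176400.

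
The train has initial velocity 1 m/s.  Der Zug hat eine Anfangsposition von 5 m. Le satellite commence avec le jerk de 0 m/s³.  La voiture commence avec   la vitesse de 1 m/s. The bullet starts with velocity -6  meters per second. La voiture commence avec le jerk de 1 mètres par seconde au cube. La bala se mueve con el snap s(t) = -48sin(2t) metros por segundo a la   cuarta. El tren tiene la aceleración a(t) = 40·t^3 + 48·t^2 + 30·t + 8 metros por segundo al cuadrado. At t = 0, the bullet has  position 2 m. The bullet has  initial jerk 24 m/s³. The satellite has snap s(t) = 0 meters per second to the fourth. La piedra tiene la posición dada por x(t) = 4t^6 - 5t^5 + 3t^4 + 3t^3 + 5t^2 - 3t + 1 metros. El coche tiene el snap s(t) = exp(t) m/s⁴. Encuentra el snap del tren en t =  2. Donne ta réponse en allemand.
Wir müssen unsere Gleichung für die Beschleunigung a(t) = 40·t^3 + 48·t^2 + 30·t + 8 2-mal ableiten. Durch Ableiten von der Beschleunigung erhalten wir den Ruck: j(t) = 120·t^2 + 96·t + 30. Mit d/dt von j(t) finden wir s(t) = 240·t + 96. Aus der Gleichung für den Snap s(t) = 240·t + 96, setzen wir t = 2 ein und erhalten s = 576.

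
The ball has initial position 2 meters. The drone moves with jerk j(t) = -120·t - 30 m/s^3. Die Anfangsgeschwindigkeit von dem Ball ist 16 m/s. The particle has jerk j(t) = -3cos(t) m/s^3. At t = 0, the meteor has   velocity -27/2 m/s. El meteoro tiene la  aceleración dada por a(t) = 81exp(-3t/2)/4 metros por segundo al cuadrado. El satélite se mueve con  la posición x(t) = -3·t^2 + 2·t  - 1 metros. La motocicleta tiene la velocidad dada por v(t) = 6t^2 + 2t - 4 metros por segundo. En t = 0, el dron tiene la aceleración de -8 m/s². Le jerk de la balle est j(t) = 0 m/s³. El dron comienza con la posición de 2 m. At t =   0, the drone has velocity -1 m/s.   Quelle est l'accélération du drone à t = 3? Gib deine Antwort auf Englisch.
Starting from jerk j(t) = -120·t - 30, we take 1 antiderivative. Finding the antiderivative of j(t) and using a(0) = -8: a(t) = -60·t^2 - 30·t - 8. From the given acceleration equation a(t) = -60·t^2 - 30·t - 8, we substitute t = 3 to get a = -638.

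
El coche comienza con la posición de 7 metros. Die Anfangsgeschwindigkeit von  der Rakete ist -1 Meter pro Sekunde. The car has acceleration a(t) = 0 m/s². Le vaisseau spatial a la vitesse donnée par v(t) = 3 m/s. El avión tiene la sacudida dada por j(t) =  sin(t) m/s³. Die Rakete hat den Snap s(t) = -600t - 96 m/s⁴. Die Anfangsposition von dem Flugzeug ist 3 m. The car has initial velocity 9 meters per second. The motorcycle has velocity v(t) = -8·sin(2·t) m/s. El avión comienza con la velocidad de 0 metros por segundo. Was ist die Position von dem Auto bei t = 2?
Wir müssen das Integral unserer Gleichung für die Beschleunigung a(t) = 0 2-mal finden. Durch Integration von der Beschleunigung und Verwendung der Anfangsbedingung v(0) = 9, erhalten wir v(t) = 9. Durch Integration von der Geschwindigkeit und Verwendung der Anfangsbedingung x(0) = 7, erhalten wir x(t) = 9·t + 7. Wir haben die Position x(t) = 9·t + 7. Durch Einsetzen von t = 2: x(2) = 25.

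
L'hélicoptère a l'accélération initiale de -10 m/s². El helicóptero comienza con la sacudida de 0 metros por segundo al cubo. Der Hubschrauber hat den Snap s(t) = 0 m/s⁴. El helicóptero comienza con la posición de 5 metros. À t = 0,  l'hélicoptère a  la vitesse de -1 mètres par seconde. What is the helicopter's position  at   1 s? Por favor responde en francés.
Nous devons trouver l'intégrale de notre équation du snap s(t) = 0 4 fois. L'intégrale du snap est le jerk. En utilisant j(0) = 0, nous obtenons j(t) = 0. La primitive du jerk est l'accélération. En utilisant a(0) = -10, nous obtenons a(t) = -10. En prenant ∫a(t)dt et en appliquant v(0) = -1, nous trouvons v(t) = -10·t - 1. L'intégrale de la vitesse est la position. En utilisant x(0) = 5, nous obtenons x(t) = -5·t^2 - t + 5. De l'équation de la position x(t) = -5·t^2 - t + 5, nous substituons t = 1 pour obtenir x = -1.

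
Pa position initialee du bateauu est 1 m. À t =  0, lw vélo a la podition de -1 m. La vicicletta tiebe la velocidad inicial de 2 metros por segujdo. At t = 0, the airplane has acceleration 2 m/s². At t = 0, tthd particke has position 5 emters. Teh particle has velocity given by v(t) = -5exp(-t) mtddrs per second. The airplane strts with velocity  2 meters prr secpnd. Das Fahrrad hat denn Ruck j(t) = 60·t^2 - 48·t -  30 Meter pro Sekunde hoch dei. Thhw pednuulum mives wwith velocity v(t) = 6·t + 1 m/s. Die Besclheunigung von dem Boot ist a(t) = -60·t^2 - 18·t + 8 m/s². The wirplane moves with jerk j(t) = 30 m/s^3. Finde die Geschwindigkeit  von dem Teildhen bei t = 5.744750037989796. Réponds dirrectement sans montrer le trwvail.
Bei t = 5.744750037989796, v = -0.0159976710685006.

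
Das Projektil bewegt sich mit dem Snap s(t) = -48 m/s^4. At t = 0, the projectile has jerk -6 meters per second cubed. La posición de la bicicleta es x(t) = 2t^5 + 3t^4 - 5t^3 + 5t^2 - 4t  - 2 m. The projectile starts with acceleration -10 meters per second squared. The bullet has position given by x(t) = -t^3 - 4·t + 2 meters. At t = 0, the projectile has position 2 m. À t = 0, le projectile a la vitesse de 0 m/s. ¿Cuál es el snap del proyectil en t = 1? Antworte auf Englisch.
We have snap s(t) = -48. Substituting t = 1: s(1) = -48.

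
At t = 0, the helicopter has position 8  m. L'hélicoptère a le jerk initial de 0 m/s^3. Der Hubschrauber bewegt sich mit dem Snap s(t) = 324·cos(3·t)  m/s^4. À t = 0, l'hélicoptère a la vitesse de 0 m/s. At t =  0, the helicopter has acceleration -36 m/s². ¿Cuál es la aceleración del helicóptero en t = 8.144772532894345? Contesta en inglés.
To find the answer, we compute 2 integrals of s(t) = 324·cos(3·t). Finding the antiderivative of s(t) and using j(0) = 0: j(t) = 108·sin(3·t). The antiderivative of jerk, with a(0) = -36, gives acceleration: a(t) = -36·cos(3·t). We have acceleration a(t) = -36·cos(3·t). Substituting t = 8.144772532894345: a(8.144772532894345) = -27.5708434313752.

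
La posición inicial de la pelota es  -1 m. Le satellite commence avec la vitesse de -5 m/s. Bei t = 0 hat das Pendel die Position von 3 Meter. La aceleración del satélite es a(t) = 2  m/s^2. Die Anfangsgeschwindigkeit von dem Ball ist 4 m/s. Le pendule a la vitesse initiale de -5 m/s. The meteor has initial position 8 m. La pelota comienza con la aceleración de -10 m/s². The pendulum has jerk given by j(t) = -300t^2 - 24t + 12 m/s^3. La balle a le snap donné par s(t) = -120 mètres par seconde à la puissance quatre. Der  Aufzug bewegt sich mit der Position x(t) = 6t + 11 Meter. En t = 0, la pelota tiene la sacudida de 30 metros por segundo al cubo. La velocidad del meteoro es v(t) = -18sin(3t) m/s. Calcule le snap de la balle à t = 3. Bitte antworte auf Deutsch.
Aus der Gleichung für den Snap s(t) = -120, setzen wir t = 3 ein und erhalten s = -120.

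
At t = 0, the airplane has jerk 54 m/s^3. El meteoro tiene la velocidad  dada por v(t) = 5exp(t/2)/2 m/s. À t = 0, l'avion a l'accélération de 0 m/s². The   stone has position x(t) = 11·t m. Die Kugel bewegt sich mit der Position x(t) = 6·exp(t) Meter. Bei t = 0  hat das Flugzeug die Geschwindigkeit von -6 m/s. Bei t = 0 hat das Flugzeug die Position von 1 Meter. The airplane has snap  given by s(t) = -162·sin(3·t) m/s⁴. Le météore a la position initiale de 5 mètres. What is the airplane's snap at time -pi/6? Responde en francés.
De l'équation du snap s(t) = -162·sin(3·t), nous substituons t = -pi/6 pour obtenir s = 162.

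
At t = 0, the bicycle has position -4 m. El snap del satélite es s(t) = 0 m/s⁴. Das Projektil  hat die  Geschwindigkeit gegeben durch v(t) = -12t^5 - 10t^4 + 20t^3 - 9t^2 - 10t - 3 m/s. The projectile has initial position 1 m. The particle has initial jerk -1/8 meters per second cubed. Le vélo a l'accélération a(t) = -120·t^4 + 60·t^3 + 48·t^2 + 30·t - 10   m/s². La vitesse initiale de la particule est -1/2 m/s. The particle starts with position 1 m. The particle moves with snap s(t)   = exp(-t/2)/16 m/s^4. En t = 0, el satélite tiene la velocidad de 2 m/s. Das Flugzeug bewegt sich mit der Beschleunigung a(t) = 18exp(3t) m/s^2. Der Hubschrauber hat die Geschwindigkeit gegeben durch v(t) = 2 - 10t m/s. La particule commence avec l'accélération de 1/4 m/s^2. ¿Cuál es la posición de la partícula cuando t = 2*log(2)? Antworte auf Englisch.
To find the answer, we compute 4 antiderivatives of s(t) = exp(-t/2)/16. The integral of snap is jerk. Using j(0) = -1/8, we get j(t) = -exp(-t/2)/8. Taking ∫j(t)dt and applying a(0) = 1/4, we find a(t) = exp(-t/2)/4. Finding the antiderivative of a(t) and using v(0) = -1/2: v(t) = -exp(-t/2)/2. The antiderivative of velocity is position. Using x(0) = 1, we get x(t) = exp(-t/2). From the given position equation x(t) = exp(-t/2), we substitute t = 2*log(2) to get x = 1/2.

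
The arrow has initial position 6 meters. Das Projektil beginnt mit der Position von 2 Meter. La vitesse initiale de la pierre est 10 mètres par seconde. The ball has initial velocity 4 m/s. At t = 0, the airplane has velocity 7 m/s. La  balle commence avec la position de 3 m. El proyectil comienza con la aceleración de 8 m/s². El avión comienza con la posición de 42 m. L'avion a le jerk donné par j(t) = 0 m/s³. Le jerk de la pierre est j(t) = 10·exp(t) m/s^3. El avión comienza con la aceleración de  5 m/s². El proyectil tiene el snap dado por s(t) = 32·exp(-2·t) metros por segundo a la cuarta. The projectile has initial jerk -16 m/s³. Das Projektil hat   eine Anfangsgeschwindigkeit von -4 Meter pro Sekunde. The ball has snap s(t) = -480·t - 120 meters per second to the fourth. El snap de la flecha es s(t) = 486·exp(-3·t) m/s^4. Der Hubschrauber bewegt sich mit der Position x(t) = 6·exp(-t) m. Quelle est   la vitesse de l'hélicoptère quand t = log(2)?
Pour résoudre ceci, nous devons prendre 1 dérivée de notre équation de la position x(t) = 6·exp(-t). La dérivée de la position donne la vitesse: v(t) = -6·exp(-t). Nous avons la vitesse v(t) = -6·exp(-t). En substituant t = log(2): v(log(2)) = -3.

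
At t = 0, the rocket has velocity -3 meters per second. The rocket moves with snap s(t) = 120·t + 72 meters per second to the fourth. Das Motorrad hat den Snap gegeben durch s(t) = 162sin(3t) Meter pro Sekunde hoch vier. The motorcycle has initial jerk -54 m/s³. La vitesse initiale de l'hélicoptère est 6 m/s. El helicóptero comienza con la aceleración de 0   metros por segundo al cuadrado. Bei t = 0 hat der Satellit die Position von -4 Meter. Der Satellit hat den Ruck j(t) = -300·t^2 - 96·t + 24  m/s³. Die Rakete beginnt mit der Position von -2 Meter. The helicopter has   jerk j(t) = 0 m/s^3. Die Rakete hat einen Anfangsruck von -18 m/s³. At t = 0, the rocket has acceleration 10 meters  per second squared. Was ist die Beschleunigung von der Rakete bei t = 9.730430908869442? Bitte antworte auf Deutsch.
Wir müssen unsere Gleichung für den Snap s(t) = 120·t + 72 2-mal integrieren. Mit ∫s(t)dt und Anwendung von j(0) = -18, finden wir j(t) = 60·t^2 + 72·t - 18. Mit ∫j(t)dt und Anwendung von a(0) = 10, finden wir a(t) = 20·t^3 + 36·t^2 - 18·t + 10. Wir haben die Beschleunigung a(t) = 20·t^3 + 36·t^2 - 18·t + 10. Durch Einsetzen von t = 9.730430908869442: a(9.730430908869442) = 21669.1726997839.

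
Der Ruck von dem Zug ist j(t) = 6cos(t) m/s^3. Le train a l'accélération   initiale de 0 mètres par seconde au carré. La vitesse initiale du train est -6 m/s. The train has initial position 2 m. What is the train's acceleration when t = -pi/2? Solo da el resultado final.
The answer is -6.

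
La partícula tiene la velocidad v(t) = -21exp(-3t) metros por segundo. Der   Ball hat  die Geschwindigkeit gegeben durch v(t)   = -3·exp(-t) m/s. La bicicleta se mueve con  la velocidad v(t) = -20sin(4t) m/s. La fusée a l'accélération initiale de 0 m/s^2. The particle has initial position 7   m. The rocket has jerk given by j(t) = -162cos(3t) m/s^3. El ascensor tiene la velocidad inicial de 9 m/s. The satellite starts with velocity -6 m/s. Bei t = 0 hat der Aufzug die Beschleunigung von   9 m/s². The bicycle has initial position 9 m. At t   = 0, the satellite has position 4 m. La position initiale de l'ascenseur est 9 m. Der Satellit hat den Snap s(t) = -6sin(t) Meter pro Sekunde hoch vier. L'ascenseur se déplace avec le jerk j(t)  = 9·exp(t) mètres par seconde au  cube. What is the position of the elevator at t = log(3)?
To solve this, we need to take 3 integrals of our jerk equation j(t) = 9·exp(t). Integrating jerk and using the initial condition a(0) = 9, we get a(t) = 9·exp(t). Finding the antiderivative of a(t) and using v(0) = 9: v(t) = 9·exp(t). The integral of velocity, with x(0) = 9, gives position: x(t) = 9·exp(t). From the given position equation x(t) = 9·exp(t), we substitute t = log(3) to get x = 27.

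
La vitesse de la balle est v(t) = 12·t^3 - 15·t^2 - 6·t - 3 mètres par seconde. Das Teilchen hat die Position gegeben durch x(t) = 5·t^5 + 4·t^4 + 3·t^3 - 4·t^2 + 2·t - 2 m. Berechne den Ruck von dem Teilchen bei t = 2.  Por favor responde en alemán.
Wir müssen unsere Gleichung für die Position x(t) = 5·t^5 + 4·t^4 + 3·t^3 - 4·t^2 + 2·t - 2 3-mal ableiten. Die Ableitung von der Position ergibt die Geschwindigkeit: v(t) = 25·t^4 + 16·t^3 + 9·t^2 - 8·t + 2. Durch Ableiten von der Geschwindigkeit erhalten wir die Beschleunigung: a(t) = 100·t^3 + 48·t^2 + 18·t - 8. Die Ableitung von der Beschleunigung ergibt den Ruck: j(t) = 300·t^2 + 96·t + 18. Aus der Gleichung für den Ruck j(t) = 300·t^2 + 96·t + 18, setzen wir t = 2 ein und erhalten j = 1410.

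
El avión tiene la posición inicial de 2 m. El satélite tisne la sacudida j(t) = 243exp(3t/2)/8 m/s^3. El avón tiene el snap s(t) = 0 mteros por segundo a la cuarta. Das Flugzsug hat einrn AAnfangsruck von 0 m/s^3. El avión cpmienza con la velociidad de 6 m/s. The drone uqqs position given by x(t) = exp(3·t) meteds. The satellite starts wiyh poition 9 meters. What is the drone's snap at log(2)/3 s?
Starting from position x(t) = exp(3·t), we take 4 derivatives. Taking d/dt of x(t), we find v(t) = 3·exp(3·t). Taking d/dt of v(t), we find a(t) = 9·exp(3·t). The derivative of acceleration gives jerk: j(t) = 27·exp(3·t). Taking d/dt of j(t), we find s(t) = 81·exp(3·t). We have snap s(t) = 81·exp(3·t). Substituting t = log(2)/3: s(log(2)/3) = 162.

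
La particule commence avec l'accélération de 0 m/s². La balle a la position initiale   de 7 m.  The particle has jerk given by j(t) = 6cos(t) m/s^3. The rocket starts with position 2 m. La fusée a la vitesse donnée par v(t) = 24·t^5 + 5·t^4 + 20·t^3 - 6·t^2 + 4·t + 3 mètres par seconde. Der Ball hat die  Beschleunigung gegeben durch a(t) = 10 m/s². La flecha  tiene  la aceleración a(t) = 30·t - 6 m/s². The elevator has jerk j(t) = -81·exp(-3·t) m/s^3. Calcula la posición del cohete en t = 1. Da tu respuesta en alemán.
Wir müssen das Integral unserer Gleichung für die Geschwindigkeit v(t) = 24·t^5 + 5·t^4 + 20·t^3 - 6·t^2 + 4·t + 3 1-mal finden. Durch Integration von der Geschwindigkeit und Verwendung der Anfangsbedingung x(0) = 2, erhalten wir x(t) = 4·t^6 + t^5 + 5·t^4 - 2·t^3 + 2·t^2 + 3·t + 2. Mit x(t) = 4·t^6 + t^5 + 5·t^4 - 2·t^3 + 2·t^2 + 3·t + 2 und Einsetzen von t = 1, finden wir x = 15.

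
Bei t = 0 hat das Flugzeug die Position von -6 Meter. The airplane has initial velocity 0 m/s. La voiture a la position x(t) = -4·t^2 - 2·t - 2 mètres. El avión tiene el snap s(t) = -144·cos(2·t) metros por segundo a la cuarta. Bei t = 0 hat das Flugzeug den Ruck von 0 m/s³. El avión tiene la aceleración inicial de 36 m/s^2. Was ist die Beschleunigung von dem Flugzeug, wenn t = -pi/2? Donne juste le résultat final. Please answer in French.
a(-pi/2) = -36.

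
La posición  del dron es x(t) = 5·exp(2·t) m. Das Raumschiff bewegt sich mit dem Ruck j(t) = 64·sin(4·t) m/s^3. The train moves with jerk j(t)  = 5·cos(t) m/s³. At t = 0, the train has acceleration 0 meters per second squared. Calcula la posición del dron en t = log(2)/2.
Usando x(t) = 5·exp(2·t) y sustituyendo t = log(2)/2, encontramos x = 10.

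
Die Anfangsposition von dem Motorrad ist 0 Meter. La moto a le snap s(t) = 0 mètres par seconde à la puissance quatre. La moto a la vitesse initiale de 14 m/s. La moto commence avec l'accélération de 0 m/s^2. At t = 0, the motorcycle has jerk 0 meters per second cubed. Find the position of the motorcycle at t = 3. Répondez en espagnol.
Partiendo del snap s(t) = 0, tomamos 4 antiderivadas. La antiderivada del snap, con j(0) = 0, da la sacudida: j(t) = 0. La integral de la sacudida, con a(0) = 0, da la aceleración: a(t) = 0. Tomando ∫a(t)dt y aplicando v(0) = 14, encontramos v(t) = 14. Tomando ∫v(t)dt y aplicando x(0) = 0, encontramos x(t) = 14·t. De la ecuación de la posición x(t) = 14·t, sustituimos t = 3 para obtener x = 42.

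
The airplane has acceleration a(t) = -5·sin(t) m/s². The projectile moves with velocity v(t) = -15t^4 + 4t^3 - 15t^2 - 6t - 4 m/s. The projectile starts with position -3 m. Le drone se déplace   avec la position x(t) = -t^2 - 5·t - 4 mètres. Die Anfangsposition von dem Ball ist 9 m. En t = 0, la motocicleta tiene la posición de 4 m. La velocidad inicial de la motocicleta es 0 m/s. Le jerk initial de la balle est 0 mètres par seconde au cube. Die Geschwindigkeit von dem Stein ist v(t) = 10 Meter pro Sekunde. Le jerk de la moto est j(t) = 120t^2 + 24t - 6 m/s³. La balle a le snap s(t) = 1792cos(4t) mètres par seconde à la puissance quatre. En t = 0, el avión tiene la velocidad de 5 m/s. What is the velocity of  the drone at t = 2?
Starting from position x(t) = -t^2 - 5·t - 4, we take 1 derivative. The derivative of position gives velocity: v(t) = -2·t - 5. We have velocity v(t) = -2·t - 5. Substituting t = 2: v(2) = -9.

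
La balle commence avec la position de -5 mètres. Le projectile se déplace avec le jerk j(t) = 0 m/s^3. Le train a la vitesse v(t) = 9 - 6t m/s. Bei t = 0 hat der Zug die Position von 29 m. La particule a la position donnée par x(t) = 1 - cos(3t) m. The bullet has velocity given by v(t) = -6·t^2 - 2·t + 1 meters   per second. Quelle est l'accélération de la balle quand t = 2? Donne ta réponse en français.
Nous devons dériver notre équation de la vitesse v(t) = -6·t^2 - 2·t + 1 1 fois. En prenant d/dt de v(t), nous trouvons a(t) = -12·t - 2. Nous avons l'accélération a(t) = -12·t - 2. En substituant t = 2: a(2) = -26.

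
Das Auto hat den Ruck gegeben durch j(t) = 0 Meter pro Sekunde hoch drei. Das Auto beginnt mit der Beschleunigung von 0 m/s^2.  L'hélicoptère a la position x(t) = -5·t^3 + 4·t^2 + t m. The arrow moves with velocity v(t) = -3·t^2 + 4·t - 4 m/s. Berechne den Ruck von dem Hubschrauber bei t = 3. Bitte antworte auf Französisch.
Nous devons dériver notre équation de la position x(t) = -5·t^3 + 4·t^2 + t 3 fois. En prenant d/dt de x(t), nous trouvons v(t) = -15·t^2 + 8·t + 1. En dérivant la vitesse, nous obtenons l'accélération: a(t) = 8 - 30·t. En prenant d/dt de a(t), nous trouvons j(t) = -30. De l'équation du jerk j(t) = -30, nous substituons t = 3 pour obtenir j = -30.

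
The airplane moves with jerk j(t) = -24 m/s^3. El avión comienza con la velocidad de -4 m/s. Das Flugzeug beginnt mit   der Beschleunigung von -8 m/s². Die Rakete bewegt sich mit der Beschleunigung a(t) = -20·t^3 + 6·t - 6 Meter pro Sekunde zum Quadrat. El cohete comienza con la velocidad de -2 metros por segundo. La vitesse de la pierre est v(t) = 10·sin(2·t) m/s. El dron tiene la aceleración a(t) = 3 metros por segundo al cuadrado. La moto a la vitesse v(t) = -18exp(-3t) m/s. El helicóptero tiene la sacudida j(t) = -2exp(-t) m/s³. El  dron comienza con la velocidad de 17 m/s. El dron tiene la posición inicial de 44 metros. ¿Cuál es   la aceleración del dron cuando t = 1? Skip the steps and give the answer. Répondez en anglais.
The acceleration at t = 1 is a = 3.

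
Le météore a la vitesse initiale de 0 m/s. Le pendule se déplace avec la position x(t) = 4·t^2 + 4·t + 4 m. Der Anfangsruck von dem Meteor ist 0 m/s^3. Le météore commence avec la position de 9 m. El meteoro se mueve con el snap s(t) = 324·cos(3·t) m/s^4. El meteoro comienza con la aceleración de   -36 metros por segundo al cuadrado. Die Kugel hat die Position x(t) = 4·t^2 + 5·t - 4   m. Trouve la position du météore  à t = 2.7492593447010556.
Nous devons intégrer notre équation du snap s(t) = 324·cos(3·t) 4 fois. La primitive du snap, avec j(0) = 0, donne le jerk: j(t) = 108·sin(3·t). La primitive du jerk est l'accélération. En utilisant a(0) = -36, nous obtenons a(t) = -36·cos(3·t). L'intégrale de l'accélération, avec v(0) = 0, donne la vitesse: v(t) = -12·sin(3·t). L'intégrale de la vitesse est la position. En utilisant x(0) = 9, nous obtenons x(t) = 4·cos(3·t) + 5. De l'équation de la position x(t) = 4·cos(3·t) + 5, nous substituons t = 2.7492593447010556 pour obtenir x = 3.46521203278517.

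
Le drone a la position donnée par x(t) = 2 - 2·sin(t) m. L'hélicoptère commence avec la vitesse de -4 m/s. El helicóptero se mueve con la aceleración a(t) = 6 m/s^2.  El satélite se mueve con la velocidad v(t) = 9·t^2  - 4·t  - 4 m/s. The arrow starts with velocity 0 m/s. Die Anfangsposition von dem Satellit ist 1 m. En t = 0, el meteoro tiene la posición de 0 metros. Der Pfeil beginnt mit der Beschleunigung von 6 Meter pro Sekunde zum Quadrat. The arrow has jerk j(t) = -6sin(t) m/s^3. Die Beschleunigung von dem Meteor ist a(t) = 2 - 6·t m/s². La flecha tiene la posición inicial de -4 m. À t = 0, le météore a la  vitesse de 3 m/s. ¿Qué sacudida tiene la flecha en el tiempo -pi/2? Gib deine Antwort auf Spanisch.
Usando j(t) = -6·sin(t) y sustituyendo t = -pi/2, encontramos j = 6.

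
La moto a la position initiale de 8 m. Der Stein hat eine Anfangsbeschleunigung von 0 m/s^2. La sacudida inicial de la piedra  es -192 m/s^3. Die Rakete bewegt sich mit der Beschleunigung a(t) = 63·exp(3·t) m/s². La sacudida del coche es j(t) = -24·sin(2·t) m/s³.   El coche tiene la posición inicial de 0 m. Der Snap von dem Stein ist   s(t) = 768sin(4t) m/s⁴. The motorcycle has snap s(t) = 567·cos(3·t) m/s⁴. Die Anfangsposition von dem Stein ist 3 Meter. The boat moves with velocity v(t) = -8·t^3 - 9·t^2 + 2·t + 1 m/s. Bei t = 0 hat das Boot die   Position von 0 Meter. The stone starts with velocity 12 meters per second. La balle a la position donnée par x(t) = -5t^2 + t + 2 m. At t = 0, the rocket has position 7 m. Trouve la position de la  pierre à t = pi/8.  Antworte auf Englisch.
To find the answer, we compute 4 integrals of s(t) = 768·sin(4·t). Finding the integral of s(t) and using j(0) = -192: j(t) = -192·cos(4·t). Taking ∫j(t)dt and applying a(0) = 0, we find a(t) = -48·sin(4·t). Finding the antiderivative of a(t) and using v(0) = 12: v(t) = 12·cos(4·t). Integrating velocity and using the initial condition x(0) = 3, we get x(t) = 3·sin(4·t) + 3. Using x(t) = 3·sin(4·t) + 3 and substituting t = pi/8, we find x = 6.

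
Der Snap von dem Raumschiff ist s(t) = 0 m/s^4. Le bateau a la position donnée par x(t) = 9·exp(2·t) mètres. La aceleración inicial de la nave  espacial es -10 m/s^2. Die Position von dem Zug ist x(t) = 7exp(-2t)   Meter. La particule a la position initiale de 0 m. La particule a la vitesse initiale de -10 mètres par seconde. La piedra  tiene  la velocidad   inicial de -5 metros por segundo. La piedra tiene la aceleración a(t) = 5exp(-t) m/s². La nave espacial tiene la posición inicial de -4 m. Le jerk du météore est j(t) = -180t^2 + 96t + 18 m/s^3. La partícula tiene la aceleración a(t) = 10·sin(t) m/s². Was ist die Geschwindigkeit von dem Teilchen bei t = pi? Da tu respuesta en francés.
Pour résoudre ceci, nous devons prendre 1 primitive de notre équation de l'accélération a(t) = 10·sin(t). La primitive de l'accélération, avec v(0) = -10, donne la vitesse: v(t) = -10·cos(t). En utilisant v(t) = -10·cos(t) et en substituant t = pi, nous trouvons v = 10.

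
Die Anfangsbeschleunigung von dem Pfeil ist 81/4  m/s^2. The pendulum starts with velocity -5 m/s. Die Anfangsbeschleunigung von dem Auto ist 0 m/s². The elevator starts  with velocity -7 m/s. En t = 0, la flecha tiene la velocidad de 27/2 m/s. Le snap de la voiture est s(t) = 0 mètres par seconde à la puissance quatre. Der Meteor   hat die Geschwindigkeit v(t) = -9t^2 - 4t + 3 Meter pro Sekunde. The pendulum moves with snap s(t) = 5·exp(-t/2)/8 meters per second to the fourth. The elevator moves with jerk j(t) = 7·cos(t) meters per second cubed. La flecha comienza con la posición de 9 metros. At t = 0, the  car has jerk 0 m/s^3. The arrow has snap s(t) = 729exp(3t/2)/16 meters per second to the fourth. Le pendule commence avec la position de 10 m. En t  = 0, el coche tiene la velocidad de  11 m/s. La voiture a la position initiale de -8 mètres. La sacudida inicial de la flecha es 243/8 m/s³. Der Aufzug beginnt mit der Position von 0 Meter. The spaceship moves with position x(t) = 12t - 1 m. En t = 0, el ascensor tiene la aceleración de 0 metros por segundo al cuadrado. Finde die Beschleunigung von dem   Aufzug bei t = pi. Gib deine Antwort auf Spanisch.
Debemos encontrar la integral de nuestra ecuación de la sacudida j(t) = 7·cos(t) 1 vez. La integral de la sacudida es la aceleración. Usando a(0) = 0, obtenemos a(t) = 7·sin(t). Usando a(t) = 7·sin(t) y sustituyendo t = pi, encontramos a = 0.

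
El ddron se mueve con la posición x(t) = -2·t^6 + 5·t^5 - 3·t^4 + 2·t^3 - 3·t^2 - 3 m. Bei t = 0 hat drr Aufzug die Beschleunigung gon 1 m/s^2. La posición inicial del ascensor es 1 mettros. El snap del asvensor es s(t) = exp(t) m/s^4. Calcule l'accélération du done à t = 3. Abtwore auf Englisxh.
Starting from position x(t) = -2·t^6 + 5·t^5 - 3·t^4 + 2·t^3 - 3·t^2 - 3, we take 2 derivatives. Differentiating position, we get velocity: v(t) = -12·t^5 + 25·t^4 - 12·t^3 + 6·t^2 - 6·t. Differentiating velocity, we get acceleration: a(t) = -60·t^4 + 100·t^3 - 36·t^2 + 12·t - 6. From the given acceleration equation a(t) = -60·t^4 + 100·t^3 - 36·t^2 + 12·t - 6, we substitute t = 3 to get a = -2454.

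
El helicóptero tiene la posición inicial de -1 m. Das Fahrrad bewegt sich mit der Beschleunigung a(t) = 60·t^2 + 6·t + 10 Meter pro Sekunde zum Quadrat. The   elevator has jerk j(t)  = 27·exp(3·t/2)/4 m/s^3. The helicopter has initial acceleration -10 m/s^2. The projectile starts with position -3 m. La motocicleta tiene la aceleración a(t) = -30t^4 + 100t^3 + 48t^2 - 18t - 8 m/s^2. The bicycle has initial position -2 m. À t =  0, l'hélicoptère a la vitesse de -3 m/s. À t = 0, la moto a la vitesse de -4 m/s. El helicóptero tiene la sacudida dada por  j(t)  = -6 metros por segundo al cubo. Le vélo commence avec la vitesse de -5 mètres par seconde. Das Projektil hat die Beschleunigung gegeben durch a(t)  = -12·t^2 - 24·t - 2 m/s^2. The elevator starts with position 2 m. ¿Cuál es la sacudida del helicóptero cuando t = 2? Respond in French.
De l'équation du jerk j(t) = -6, nous substituons t = 2 pour obtenir j = -6.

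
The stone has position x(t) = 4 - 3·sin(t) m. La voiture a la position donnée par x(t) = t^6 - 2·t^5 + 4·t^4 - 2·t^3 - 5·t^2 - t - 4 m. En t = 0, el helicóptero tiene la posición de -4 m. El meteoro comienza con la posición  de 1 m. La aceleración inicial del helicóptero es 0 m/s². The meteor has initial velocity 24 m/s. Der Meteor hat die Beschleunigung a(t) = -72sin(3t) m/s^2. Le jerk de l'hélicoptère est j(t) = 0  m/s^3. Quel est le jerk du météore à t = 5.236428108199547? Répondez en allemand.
Wir müssen unsere Gleichung für die Beschleunigung a(t) = -72·sin(3·t) 1-mal ableiten. Mit d/dt von a(t) finden wir j(t) = -216·cos(3·t). Wir haben den Ruck j(t) = -216·cos(3·t). Durch Einsetzen von t = 5.236428108199547: j(5.236428108199547) = 215.999811519435.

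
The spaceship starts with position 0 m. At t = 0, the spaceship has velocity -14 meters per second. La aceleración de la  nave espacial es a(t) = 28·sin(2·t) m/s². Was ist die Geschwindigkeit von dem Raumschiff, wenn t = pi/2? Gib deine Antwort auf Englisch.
To solve this, we need to take 1 integral of our acceleration equation a(t) = 28·sin(2·t). The integral of acceleration is velocity. Using v(0) = -14, we get v(t) = -14·cos(2·t). Using v(t) = -14·cos(2·t) and substituting t = pi/2, we find v = 14.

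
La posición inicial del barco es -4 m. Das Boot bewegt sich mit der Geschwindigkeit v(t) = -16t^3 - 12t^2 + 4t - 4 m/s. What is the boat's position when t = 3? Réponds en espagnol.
Para resolver esto, necesitamos tomar 1 antiderivada de nuestra ecuación de la velocidad v(t) = -16·t^3 - 12·t^2 + 4·t - 4. La antiderivada de la velocidad es la posición. Usando x(0) = -4, obtenemos x(t) = -4·t^4 - 4·t^3 + 2·t^2 - 4·t - 4. Usando x(t) = -4·t^4 - 4·t^3 + 2·t^2 - 4·t - 4 y sustituyendo t = 3, encontramos x = -430.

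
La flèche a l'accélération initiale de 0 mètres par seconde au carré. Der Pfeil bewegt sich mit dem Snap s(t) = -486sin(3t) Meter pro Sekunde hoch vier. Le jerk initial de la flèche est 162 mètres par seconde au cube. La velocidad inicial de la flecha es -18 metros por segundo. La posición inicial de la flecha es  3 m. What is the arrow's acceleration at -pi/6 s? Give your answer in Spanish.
Partiendo del snap s(t) = -486·sin(3·t), tomamos 2 antiderivadas. Tomando ∫s(t)dt y aplicando j(0) = 162, encontramos j(t) = 162·cos(3·t). Tomando ∫j(t)dt y aplicando a(0) = 0, encontramos a(t) = 54·sin(3·t). Usando a(t) = 54·sin(3·t) y sustituyendo t = -pi/6, encontramos a = -54.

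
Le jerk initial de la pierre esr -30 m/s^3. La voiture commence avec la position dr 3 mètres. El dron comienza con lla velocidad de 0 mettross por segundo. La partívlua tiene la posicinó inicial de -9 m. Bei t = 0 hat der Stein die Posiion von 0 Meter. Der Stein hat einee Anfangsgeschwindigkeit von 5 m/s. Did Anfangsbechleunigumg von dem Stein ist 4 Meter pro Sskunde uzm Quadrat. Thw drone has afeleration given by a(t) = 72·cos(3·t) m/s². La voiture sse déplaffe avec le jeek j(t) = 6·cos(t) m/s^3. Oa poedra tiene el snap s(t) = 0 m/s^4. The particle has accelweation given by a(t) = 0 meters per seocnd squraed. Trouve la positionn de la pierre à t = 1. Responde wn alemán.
Ausgehend von dem Snap s(t) = 0, nehmen wir 4 Stammfunktionen. Das Integral von dem Snap ist der Ruck. Mit j(0) = -30 erhalten wir j(t) = -30. Das Integral von dem Ruck ist die Beschleunigung. Mit a(0) = 4 erhalten wir a(t) = 4 - 30·t. Die Stammfunktion von der Beschleunigung, mit v(0) = 5, ergibt die Geschwindigkeit: v(t) = -15·t^2 + 4·t + 5. Mit ∫v(t)dt und Anwendung von x(0) = 0, finden wir x(t) = -5·t^3 + 2·t^2 + 5·t. Mit x(t) = -5·t^3 + 2·t^2 + 5·t und Einsetzen von t = 1, finden wir x = 2.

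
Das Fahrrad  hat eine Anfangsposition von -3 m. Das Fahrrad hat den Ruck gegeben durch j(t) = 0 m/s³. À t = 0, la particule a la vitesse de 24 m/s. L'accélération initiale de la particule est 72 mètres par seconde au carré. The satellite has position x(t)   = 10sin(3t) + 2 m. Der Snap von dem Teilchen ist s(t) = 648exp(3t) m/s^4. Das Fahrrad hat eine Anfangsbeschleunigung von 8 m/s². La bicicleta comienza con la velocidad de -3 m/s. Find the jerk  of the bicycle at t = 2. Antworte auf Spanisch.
Usando j(t) = 0 y sustituyendo t = 2, encontramos j = 0.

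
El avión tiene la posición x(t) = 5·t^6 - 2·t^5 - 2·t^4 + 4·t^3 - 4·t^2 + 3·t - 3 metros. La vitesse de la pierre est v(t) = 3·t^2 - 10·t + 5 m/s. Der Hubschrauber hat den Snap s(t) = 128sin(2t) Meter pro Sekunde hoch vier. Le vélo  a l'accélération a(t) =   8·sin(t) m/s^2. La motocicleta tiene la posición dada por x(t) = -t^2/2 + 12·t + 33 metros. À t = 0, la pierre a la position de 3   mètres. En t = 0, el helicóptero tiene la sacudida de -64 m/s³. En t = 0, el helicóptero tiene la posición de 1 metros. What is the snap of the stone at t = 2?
Starting from velocity v(t) = 3·t^2 - 10·t + 5, we take 3 derivatives. Taking d/dt of v(t), we find a(t) = 6·t - 10. The derivative of acceleration gives jerk: j(t) = 6. Differentiating jerk, we get snap: s(t) = 0. We have snap s(t) = 0. Substituting t = 2: s(2) = 0.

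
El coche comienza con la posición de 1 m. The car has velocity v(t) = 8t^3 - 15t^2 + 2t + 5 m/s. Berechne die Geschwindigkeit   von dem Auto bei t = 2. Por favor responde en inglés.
Using v(t) = 8·t^3 - 15·t^2 + 2·t + 5 and substituting t = 2, we find v = 13.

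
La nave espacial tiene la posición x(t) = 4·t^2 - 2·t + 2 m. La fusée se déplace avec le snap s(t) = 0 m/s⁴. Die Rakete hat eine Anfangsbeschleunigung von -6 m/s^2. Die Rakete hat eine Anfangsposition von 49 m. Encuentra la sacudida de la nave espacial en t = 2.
Partiendo de la posición x(t) = 4·t^2 - 2·t + 2, tomamos 3 derivadas. Derivando la posición, obtenemos la velocidad: v(t) = 8·t - 2. Derivando la velocidad, obtenemos la aceleración: a(t) = 8. Derivando la aceleración, obtenemos la sacudida: j(t) = 0. Usando j(t) = 0 y sustituyendo t = 2, encontramos j = 0.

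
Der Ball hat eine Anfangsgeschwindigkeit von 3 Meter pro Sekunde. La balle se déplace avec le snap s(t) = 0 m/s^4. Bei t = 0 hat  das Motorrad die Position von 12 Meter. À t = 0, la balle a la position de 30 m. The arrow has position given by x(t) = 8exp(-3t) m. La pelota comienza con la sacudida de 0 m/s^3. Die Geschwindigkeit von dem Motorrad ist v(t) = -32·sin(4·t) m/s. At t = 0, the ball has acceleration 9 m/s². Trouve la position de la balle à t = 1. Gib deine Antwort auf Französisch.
Pour résoudre ceci, nous devons prendre 4 primitives de notre équation du snap s(t) = 0. La primitive du snap est le jerk. En utilisant j(0) = 0, nous obtenons j(t) = 0. En intégrant le jerk et en utilisant la condition initiale a(0) = 9, nous obtenons a(t) = 9. En prenant ∫a(t)dt et en appliquant v(0) = 3, nous trouvons v(t) = 9·t + 3. L'intégrale de la vitesse est la position. En utilisant x(0) = 30, nous obtenons x(t) = 9·t^2/2 + 3·t + 30. De l'équation de la position x(t) = 9·t^2/2 + 3·t + 30, nous substituons t = 1 pour obtenir x = 75/2.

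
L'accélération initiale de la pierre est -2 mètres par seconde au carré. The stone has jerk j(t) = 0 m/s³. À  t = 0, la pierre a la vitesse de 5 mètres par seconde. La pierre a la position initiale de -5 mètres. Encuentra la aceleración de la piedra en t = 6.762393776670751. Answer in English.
Starting from jerk j(t) = 0, we take 1 antiderivative. The antiderivative of jerk is acceleration. Using a(0) = -2, we get a(t) = -2. Using a(t) = -2 and substituting t = 6.762393776670751, we find a = -2.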